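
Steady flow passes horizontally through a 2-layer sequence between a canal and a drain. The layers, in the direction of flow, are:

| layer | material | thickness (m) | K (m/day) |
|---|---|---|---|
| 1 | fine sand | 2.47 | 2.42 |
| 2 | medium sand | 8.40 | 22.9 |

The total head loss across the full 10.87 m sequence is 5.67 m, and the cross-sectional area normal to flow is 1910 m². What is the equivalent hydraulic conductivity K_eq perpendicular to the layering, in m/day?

7.83

Flow is perpendicular to layering, so the layers act in series and the equivalent K is the thickness-weighted harmonic mean.
Total thickness L = 2.47 + 8.40 = 10.87 m.
Σ(b_i/K_i) = 2.47/2.42 + 8.40/22.9 = 1.387 d.
K_eq = L / Σ(b_i/K_i) = 10.87 / 1.387 = 7.834 m/day.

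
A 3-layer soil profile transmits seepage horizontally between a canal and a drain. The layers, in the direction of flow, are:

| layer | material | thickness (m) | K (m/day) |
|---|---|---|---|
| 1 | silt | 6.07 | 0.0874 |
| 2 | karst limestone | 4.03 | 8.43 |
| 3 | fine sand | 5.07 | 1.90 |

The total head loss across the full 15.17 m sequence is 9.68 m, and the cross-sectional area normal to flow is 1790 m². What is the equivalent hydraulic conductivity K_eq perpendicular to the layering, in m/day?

0.209

Flow is perpendicular to layering, so the layers act in series and the equivalent K is the thickness-weighted harmonic mean.
Total thickness L = 6.07 + 4.03 + 5.07 = 15.17 m.
Σ(b_i/K_i) = 6.07/0.0874 + 4.03/8.43 + 5.07/1.90 = 72.60 d.
K_eq = L / Σ(b_i/K_i) = 15.17 / 72.60 = 0.2090 m/day.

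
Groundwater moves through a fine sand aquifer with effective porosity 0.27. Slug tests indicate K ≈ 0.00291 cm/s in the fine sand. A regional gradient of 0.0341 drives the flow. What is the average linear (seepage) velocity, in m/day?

Convert K: 0.00291 cm/s × 864 = 2.514 m/day.
Hydraulic gradient i = 0.0341.
Darcy flux q = K · i = 2.514 × 0.03410 = 0.08574 m/day.
Seepage velocity v = q / n_e = 0.08574 / 0.27 = 0.3175 m/day.

0.318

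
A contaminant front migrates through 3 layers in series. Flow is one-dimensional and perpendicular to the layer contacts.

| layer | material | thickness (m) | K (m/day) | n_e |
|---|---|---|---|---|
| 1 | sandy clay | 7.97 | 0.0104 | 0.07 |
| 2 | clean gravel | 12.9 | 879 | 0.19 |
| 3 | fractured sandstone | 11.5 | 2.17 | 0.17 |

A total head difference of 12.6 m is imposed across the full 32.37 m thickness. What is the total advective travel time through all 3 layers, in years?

With flow normal to the layers, continuity requires the same specific discharge q through every layer.
Σ(b_i/K_i) = 7.97/0.0104 + 12.9/879 + 11.5/2.17 = 771.7 d.
q = Δh / Σ(b_i/K_i) = 12.6 / 771.7 = 0.01633 m/day.
In each layer the seepage velocity is v_i = q/n_i, so the layer transit time is t_i = b_i·n_i / q:
  layer 1 (sandy clay): t_1 = 7.97 × 0.07 / 0.01633 = 34.17 d
  layer 2 (clean gravel): t_2 = 12.9 × 0.19 / 0.01633 = 150.1 d
  layer 3 (fractured sandstone): t_3 = 11.5 × 0.17 / 0.01633 = 119.7 d
Total t = Σ t_i = 304.0 days = 0.8323 years.

0.832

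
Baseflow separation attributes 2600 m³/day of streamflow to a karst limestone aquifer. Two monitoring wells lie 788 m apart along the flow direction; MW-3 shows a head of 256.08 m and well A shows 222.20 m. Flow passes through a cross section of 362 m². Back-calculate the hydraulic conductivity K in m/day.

167

Hydraulic gradient i = (256.08 − 222.20) / 788 = 33.88 / 788 = 0.04299.
From Q = K·A·i, K = Q / (A·i) = 2600 / (362.0 × 0.04299) = 167.1 m/day.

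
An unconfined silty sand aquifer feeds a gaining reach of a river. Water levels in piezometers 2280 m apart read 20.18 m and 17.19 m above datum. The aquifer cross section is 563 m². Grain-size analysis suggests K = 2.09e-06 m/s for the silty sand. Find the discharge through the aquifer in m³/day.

0.133

Convert K: 2.09e-06 m/s × 86400 = 0.1806 m/day.
Hydraulic gradient i = (20.18 − 17.19) / 2280 = 2.99 / 2280 = 0.001311.
Darcy's law: Q = K · A · i = 0.1806 × 563.0 × 0.001311 = 0.1333 m³/day.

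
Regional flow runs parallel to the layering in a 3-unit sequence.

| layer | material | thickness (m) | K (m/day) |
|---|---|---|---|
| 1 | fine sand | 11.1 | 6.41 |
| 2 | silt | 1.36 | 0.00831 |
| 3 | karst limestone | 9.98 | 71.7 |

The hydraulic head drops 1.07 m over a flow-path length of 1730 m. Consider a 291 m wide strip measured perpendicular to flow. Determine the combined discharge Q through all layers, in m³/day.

Flow is parallel to layering, so each bed carries its own Darcy discharge and the transmissivities add.
Σ(K_i·b_i) = 6.41×11.1 + 0.00831×1.36 + 71.7×9.98 = 786.7 m²/day.
Hydraulic gradient i = Δh / L = 1.07 / 1730 = 0.0006185.
Q = Σ(K_i·b_i) · W · i = 786.7 × 291 × 0.0006185 = 141.6 m³/day.

142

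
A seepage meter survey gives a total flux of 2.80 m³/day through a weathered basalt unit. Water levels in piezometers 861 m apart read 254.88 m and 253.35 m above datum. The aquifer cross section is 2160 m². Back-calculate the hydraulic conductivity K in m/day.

Hydraulic gradient i = (254.88 − 253.35) / 861 = 1.53 / 861 = 0.001777.
From Q = K·A·i, K = Q / (A·i) = 2.80 / (2160 × 0.001777) = 0.7295 m/day.

0.729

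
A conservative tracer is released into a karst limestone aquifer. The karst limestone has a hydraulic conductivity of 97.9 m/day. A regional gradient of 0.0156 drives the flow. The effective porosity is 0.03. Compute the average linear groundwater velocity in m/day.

50.9

Hydraulic gradient i = 0.0156.
Darcy flux q = K · i = 97.90 × 0.01560 = 1.527 m/day.
Seepage velocity v = q / n_e = 1.527 / 0.03 = 50.91 m/day.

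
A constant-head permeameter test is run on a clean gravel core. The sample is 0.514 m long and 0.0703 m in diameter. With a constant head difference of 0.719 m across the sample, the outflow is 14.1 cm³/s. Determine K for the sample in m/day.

224

Cross-sectional area A = π·(d/2)² = π × (0.0703/2)² = 0.003882 m².
Convert discharge: 14.1 cm³/s = 1.410e-05 m³/s.
Darcy's law rearranged: K = Q·L / (A·Δh) = 1.410e-05 × 0.514 / (0.003882 × 0.719) = 0.002597 m/s = 224.4 m/day.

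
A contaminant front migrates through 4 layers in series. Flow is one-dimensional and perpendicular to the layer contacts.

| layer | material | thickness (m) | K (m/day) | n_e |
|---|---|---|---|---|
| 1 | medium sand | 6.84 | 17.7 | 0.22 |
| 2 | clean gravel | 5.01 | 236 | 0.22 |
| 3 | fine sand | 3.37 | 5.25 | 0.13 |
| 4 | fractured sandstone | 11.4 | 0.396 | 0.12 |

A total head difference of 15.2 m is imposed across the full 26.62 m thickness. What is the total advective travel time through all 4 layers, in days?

8.66

With flow normal to the layers, continuity requires the same specific discharge q through every layer.
Σ(b_i/K_i) = 6.84/17.7 + 5.01/236 + 3.37/5.25 + 11.4/0.396 = 29.84 d.
q = Δh / Σ(b_i/K_i) = 15.2 / 29.84 = 0.5094 m/day.
In each layer the seepage velocity is v_i = q/n_i, so the layer transit time is t_i = b_i·n_i / q:
  layer 1 (medium sand): t_1 = 6.84 × 0.22 / 0.5094 = 2.954 d
  layer 2 (clean gravel): t_2 = 5.01 × 0.22 / 0.5094 = 2.164 d
  layer 3 (fine sand): t_3 = 3.37 × 0.13 / 0.5094 = 0.8600 d
  layer 4 (fractured sandstone): t_4 = 11.4 × 0.12 / 0.5094 = 2.685 d
Total t = Σ t_i = 8.663 days.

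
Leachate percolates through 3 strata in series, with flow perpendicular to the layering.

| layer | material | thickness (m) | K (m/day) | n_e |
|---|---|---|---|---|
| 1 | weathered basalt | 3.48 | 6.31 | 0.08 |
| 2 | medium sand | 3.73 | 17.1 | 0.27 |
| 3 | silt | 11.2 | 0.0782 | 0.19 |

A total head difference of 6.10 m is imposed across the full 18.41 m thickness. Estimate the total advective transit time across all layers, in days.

With flow normal to the layers, continuity requires the same specific discharge q through every layer.
Σ(b_i/K_i) = 3.48/6.31 + 3.73/17.1 + 11.2/0.0782 = 144.0 d.
q = Δh / Σ(b_i/K_i) = 6.10 / 144.0 = 0.04236 m/day.
In each layer the seepage velocity is v_i = q/n_i, so the layer transit time is t_i = b_i·n_i / q:
  layer 1 (weathered basalt): t_1 = 3.48 × 0.08 / 0.04236 = 6.572 d
  layer 2 (medium sand): t_2 = 3.73 × 0.27 / 0.04236 = 23.77 d
  layer 3 (silt): t_3 = 11.2 × 0.19 / 0.04236 = 50.23 d
Total t = Σ t_i = 80.58 days.

80.6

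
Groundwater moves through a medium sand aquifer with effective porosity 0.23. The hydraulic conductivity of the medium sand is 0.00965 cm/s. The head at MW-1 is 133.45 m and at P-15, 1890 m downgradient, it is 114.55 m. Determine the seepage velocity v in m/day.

Convert K: 0.00965 cm/s × 864 = 8.338 m/day.
Hydraulic gradient i = (133.45 − 114.55) / 1890 = 18.9 / 1890 = 0.01000.
Darcy flux q = K · i = 8.338 × 0.01000 = 0.08338 m/day.
Seepage velocity v = q / n_e = 0.08338 / 0.23 = 0.3625 m/day.

0.363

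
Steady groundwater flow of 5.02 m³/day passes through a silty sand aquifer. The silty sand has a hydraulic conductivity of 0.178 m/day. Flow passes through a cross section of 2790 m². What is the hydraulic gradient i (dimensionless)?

0.0101

From Q = K·A·i, i = Q / (K·A) = 5.02 / (0.1780 × 2790) = 0.01011.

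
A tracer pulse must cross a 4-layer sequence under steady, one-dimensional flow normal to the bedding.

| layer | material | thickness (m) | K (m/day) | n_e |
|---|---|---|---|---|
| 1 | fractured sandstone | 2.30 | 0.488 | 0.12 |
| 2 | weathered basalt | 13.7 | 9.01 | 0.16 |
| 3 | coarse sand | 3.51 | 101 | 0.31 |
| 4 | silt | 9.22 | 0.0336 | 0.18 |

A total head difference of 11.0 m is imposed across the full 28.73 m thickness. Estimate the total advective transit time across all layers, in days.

With flow normal to the layers, continuity requires the same specific discharge q through every layer.
Σ(b_i/K_i) = 2.30/0.488 + 13.7/9.01 + 3.51/101 + 9.22/0.0336 = 280.7 d.
q = Δh / Σ(b_i/K_i) = 11.0 / 280.7 = 0.03919 m/day.
In each layer the seepage velocity is v_i = q/n_i, so the layer transit time is t_i = b_i·n_i / q:
  layer 1 (fractured sandstone): t_1 = 2.30 × 0.12 / 0.03919 = 7.042 d
  layer 2 (weathered basalt): t_2 = 13.7 × 0.16 / 0.03919 = 55.93 d
  layer 3 (coarse sand): t_3 = 3.51 × 0.31 / 0.03919 = 27.76 d
  layer 4 (silt): t_4 = 9.22 × 0.18 / 0.03919 = 42.35 d
Total t = Σ t_i = 133.1 days.

133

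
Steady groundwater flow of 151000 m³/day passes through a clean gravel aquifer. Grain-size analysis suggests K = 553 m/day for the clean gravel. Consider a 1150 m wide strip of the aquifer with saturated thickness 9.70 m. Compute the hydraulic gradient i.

Cross-sectional area A = 1150 × 9.70 = 11155 m².
From Q = K·A·i, i = Q / (K·A) = 151000 / (553.0 × 11155) = 0.02448.

0.0245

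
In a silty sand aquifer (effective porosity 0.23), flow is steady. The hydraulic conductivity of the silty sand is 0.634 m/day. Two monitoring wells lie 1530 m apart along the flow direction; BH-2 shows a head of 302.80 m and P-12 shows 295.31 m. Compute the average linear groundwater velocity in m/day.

Hydraulic gradient i = (302.80 − 295.31) / 1530 = 7.49 / 1530 = 0.004895.
Darcy flux q = K · i = 0.6340 × 0.004895 = 0.003104 m/day.
Seepage velocity v = q / n_e = 0.003104 / 0.23 = 0.01349 m/day.

0.0135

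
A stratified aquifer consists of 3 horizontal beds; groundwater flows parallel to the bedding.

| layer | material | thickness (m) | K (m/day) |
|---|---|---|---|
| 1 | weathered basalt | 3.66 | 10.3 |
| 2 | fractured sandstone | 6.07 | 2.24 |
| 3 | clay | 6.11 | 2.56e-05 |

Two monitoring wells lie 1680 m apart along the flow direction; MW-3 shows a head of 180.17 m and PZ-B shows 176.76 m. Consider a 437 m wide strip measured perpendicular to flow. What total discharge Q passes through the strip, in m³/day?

Flow is parallel to layering, so each bed carries its own Darcy discharge and the transmissivities add.
Σ(K_i·b_i) = 10.3×3.66 + 2.24×6.07 + 2.56e-05×6.11 = 51.29 m²/day.
Hydraulic gradient i = (180.17 − 176.76) / 1680 = 3.41 / 1680 = 0.002030.
Q = Σ(K_i·b_i) · W · i = 51.29 × 437 × 0.002030 = 45.50 m³/day.

45.5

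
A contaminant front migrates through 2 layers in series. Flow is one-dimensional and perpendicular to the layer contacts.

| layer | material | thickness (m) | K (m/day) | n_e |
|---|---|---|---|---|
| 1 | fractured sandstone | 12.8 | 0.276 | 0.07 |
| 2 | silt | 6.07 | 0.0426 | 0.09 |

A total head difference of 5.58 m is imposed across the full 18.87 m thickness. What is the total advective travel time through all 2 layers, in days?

With flow normal to the layers, continuity requires the same specific discharge q through every layer.
Σ(b_i/K_i) = 12.8/0.276 + 6.07/0.0426 = 188.9 d.
q = Δh / Σ(b_i/K_i) = 5.58 / 188.9 = 0.02954 m/day.
In each layer the seepage velocity is v_i = q/n_i, so the layer transit time is t_i = b_i·n_i / q:
  layer 1 (fractured sandstone): t_1 = 12.8 × 0.07 / 0.02954 = 30.33 d
  layer 2 (silt): t_2 = 6.07 × 0.09 / 0.02954 = 18.49 d
Total t = Σ t_i = 48.82 days.

48.8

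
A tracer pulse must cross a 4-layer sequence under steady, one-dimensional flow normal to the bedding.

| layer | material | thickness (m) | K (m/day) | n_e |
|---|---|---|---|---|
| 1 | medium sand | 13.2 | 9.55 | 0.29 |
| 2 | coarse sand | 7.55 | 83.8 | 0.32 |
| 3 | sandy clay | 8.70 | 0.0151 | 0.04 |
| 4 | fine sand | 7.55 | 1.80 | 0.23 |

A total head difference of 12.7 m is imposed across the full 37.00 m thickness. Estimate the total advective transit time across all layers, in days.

With flow normal to the layers, continuity requires the same specific discharge q through every layer.
Σ(b_i/K_i) = 13.2/9.55 + 7.55/83.8 + 8.70/0.0151 + 7.55/1.80 = 581.8 d.
q = Δh / Σ(b_i/K_i) = 12.7 / 581.8 = 0.02183 m/day.
In each layer the seepage velocity is v_i = q/n_i, so the layer transit time is t_i = b_i·n_i / q:
  layer 1 (medium sand): t_1 = 13.2 × 0.29 / 0.02183 = 175.4 d
  layer 2 (coarse sand): t_2 = 7.55 × 0.32 / 0.02183 = 110.7 d
  layer 3 (sandy clay): t_3 = 8.70 × 0.04 / 0.02183 = 15.94 d
  layer 4 (fine sand): t_4 = 7.55 × 0.23 / 0.02183 = 79.55 d
Total t = Σ t_i = 381.6 days.

382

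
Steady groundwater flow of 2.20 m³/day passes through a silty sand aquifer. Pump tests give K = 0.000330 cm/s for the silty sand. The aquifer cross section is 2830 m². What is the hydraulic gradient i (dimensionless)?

Convert K: 0.000330 cm/s × 864 = 0.2851 m/day.
From Q = K·A·i, i = Q / (K·A) = 2.20 / (0.2851 × 2830) = 0.002727.

0.00273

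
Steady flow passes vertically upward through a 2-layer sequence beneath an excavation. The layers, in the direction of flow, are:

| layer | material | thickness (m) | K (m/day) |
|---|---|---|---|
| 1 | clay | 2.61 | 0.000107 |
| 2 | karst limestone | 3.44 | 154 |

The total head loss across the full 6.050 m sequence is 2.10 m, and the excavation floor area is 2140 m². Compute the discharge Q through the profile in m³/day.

Flow is perpendicular to layering, so the layers act in series and the equivalent K is the thickness-weighted harmonic mean.
Total thickness L = 2.61 + 3.44 = 6.050 m.
Σ(b_i/K_i) = 2.61/0.000107 + 3.44/154 = 24393 d.
K_eq = L / Σ(b_i/K_i) = 6.050 / 24393 = 0.0002480 m/day.
Q = K_eq · A · (Δh/L) = 0.0002480 × 2140 × (2.10/6.050) = 0.1842 m³/day.

0.184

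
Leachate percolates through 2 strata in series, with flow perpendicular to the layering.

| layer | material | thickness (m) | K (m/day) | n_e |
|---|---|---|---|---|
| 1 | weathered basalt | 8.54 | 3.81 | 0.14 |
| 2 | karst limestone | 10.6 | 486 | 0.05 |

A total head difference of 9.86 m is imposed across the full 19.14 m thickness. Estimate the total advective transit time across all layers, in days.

With flow normal to the layers, continuity requires the same specific discharge q through every layer.
Σ(b_i/K_i) = 8.54/3.81 + 10.6/486 = 2.263 d.
q = Δh / Σ(b_i/K_i) = 9.86 / 2.263 = 4.357 m/day.
In each layer the seepage velocity is v_i = q/n_i, so the layer transit time is t_i = b_i·n_i / q:
  layer 1 (weathered basalt): t_1 = 8.54 × 0.14 / 4.357 = 0.2744 d
  layer 2 (karst limestone): t_2 = 10.6 × 0.05 / 4.357 = 0.1217 d
Total t = Σ t_i = 0.3961 days.

0.396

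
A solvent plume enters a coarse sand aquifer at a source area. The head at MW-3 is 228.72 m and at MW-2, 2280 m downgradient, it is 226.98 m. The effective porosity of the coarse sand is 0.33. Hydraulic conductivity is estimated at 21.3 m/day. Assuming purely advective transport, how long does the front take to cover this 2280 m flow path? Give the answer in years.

Hydraulic gradient i = (228.72 − 226.98) / 2280 = 1.74 / 2280 = 0.0007632.
Darcy flux q = K · i = 21.30 × 0.0007632 = 0.01626 m/day.
Seepage velocity v = q / n_e = 0.01626 / 0.33 = 0.04926 m/day.
Travel time t = L / v = 2280 / 0.04926 = 46287 days = 126.7 years.

127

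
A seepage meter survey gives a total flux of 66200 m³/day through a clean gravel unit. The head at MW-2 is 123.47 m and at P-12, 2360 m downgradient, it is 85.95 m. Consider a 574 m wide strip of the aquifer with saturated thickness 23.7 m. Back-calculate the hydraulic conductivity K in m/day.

Cross-sectional area A = 574 × 23.7 = 13604 m².
Hydraulic gradient i = (123.47 − 85.95) / 2360 = 37.52 / 2360 = 0.01590.
From Q = K·A·i, K = Q / (A·i) = 66200 / (13604 × 0.01590) = 306.1 m/day.

306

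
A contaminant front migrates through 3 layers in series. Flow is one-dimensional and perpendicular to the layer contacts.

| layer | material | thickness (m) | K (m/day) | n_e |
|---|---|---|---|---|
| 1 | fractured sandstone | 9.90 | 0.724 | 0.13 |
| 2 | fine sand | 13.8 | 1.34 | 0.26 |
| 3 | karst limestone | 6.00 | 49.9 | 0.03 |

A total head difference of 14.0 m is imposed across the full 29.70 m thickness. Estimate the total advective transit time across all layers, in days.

With flow normal to the layers, continuity requires the same specific discharge q through every layer.
Σ(b_i/K_i) = 9.90/0.724 + 13.8/1.34 + 6.00/49.9 = 24.09 d.
q = Δh / Σ(b_i/K_i) = 14.0 / 24.09 = 0.5811 m/day.
In each layer the seepage velocity is v_i = q/n_i, so the layer transit time is t_i = b_i·n_i / q:
  layer 1 (fractured sandstone): t_1 = 9.90 × 0.13 / 0.5811 = 2.215 d
  layer 2 (fine sand): t_2 = 13.8 × 0.26 / 0.5811 = 6.175 d
  layer 3 (karst limestone): t_3 = 6.00 × 0.03 / 0.5811 = 0.3098 d
Total t = Σ t_i = 8.699 days.

8.70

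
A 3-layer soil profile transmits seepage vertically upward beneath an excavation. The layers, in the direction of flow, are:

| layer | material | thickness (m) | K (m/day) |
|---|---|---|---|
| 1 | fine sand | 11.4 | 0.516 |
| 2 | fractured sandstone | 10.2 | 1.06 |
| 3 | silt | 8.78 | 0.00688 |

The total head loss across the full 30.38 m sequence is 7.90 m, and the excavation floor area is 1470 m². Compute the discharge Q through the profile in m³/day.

8.88

Flow is perpendicular to layering, so the layers act in series and the equivalent K is the thickness-weighted harmonic mean.
Total thickness L = 11.4 + 10.2 + 8.78 = 30.38 m.
Σ(b_i/K_i) = 11.4/0.516 + 10.2/1.06 + 8.78/0.00688 = 1308 d.
K_eq = L / Σ(b_i/K_i) = 30.38 / 1308 = 0.02323 m/day.
Q = K_eq · A · (Δh/L) = 0.02323 × 1470 × (7.90/30.38) = 8.879 m³/day.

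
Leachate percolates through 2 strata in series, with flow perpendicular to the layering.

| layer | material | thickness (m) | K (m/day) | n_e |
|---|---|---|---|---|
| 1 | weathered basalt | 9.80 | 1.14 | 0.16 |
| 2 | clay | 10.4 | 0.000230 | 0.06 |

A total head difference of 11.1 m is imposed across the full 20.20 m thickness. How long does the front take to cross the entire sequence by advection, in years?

With flow normal to the layers, continuity requires the same specific discharge q through every layer.
Σ(b_i/K_i) = 9.80/1.14 + 10.4/0.000230 = 45226 d.
q = Δh / Σ(b_i/K_i) = 11.1 / 45226 = 0.0002454 m/day.
In each layer the seepage velocity is v_i = q/n_i, so the layer transit time is t_i = b_i·n_i / q:
  layer 1 (weathered basalt): t_1 = 9.80 × 0.16 / 0.0002454 = 6389 d
  layer 2 (clay): t_2 = 10.4 × 0.06 / 0.0002454 = 2542 d
Total t = Σ t_i = 8931 days = 24.45 years.

24.5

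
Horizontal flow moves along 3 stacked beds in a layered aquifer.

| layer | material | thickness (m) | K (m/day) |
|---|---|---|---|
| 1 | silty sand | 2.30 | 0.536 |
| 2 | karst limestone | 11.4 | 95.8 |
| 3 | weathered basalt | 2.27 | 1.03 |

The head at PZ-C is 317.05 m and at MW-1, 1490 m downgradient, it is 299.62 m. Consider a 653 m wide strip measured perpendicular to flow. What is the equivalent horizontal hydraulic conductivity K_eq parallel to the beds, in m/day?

Flow is parallel to layering, so each bed carries its own Darcy discharge and the transmissivities add.
Σ(K_i·b_i) = 0.536×2.30 + 95.8×11.4 + 1.03×2.27 = 1096 m²/day.
Total thickness b = 15.97 m, so K_eq = Σ(K_i·b_i)/b = 68.61 m/day.

68.6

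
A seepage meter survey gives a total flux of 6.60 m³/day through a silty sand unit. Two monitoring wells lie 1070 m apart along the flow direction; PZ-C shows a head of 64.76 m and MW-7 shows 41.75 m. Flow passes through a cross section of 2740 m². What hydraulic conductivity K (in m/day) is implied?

0.112

Hydraulic gradient i = (64.76 − 41.75) / 1070 = 23.01 / 1070 = 0.02150.
From Q = K·A·i, K = Q / (A·i) = 6.60 / (2740 × 0.02150) = 0.1120 m/day.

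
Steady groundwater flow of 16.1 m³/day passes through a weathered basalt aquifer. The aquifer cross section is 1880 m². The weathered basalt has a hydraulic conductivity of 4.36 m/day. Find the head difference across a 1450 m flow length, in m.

2.85

From Q = K·A·i, i = Q / (K·A) = 16.1 / (4.360 × 1880) = 0.001964.
Head loss Δh = i · L = 0.001964 × 1450 = 2.848 m.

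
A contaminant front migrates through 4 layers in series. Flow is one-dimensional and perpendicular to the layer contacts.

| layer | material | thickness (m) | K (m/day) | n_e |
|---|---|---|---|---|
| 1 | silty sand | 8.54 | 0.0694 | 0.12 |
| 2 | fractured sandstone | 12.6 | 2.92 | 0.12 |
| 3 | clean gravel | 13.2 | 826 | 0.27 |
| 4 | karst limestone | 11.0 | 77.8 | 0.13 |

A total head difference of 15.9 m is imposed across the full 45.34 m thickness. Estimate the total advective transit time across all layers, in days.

With flow normal to the layers, continuity requires the same specific discharge q through every layer.
Σ(b_i/K_i) = 8.54/0.0694 + 12.6/2.92 + 13.2/826 + 11.0/77.8 = 127.5 d.
q = Δh / Σ(b_i/K_i) = 15.9 / 127.5 = 0.1247 m/day.
In each layer the seepage velocity is v_i = q/n_i, so the layer transit time is t_i = b_i·n_i / q:
  layer 1 (silty sand): t_1 = 8.54 × 0.12 / 0.1247 = 8.219 d
  layer 2 (fractured sandstone): t_2 = 12.6 × 0.12 / 0.1247 = 12.13 d
  layer 3 (clean gravel): t_3 = 13.2 × 0.27 / 0.1247 = 28.59 d
  layer 4 (karst limestone): t_4 = 11.0 × 0.13 / 0.1247 = 11.47 d
Total t = Σ t_i = 60.40 days.

60.4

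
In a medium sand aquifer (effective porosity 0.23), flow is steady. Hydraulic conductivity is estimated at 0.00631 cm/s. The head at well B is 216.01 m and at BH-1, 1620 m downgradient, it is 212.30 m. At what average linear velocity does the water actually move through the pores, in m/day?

0.0543

Convert K: 0.00631 cm/s × 864 = 5.452 m/day.
Hydraulic gradient i = (216.01 − 212.30) / 1620 = 3.71 / 1620 = 0.002290.
Darcy flux q = K · i = 5.452 × 0.002290 = 0.01249 m/day.
Seepage velocity v = q / n_e = 0.01249 / 0.23 = 0.05428 m/day.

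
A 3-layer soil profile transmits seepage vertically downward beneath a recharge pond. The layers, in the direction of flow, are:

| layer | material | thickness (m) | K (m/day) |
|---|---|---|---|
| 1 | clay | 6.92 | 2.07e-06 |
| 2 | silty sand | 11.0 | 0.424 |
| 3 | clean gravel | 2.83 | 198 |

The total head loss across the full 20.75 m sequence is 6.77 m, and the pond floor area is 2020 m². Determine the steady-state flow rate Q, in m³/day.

Flow is perpendicular to layering, so the layers act in series and the equivalent K is the thickness-weighted harmonic mean.
Total thickness L = 6.92 + 11.0 + 2.83 = 20.75 m.
Σ(b_i/K_i) = 6.92/2.07e-06 + 11.0/0.424 + 2.83/198 = 3.343e+06 d.
K_eq = L / Σ(b_i/K_i) = 20.75 / 3.343e+06 = 6.207e-06 m/day.
Q = K_eq · A · (Δh/L) = 6.207e-06 × 2020 × (6.77/20.75) = 0.004091 m³/day.

0.00409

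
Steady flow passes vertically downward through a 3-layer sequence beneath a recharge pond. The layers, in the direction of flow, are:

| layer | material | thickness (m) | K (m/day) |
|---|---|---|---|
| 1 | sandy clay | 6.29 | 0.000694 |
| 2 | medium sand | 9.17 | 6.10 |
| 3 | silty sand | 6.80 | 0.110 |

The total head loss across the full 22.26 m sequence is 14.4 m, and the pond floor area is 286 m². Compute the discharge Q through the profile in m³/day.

Flow is perpendicular to layering, so the layers act in series and the equivalent K is the thickness-weighted harmonic mean.
Total thickness L = 6.29 + 9.17 + 6.80 = 22.26 m.
Σ(b_i/K_i) = 6.29/0.000694 + 9.17/6.10 + 6.80/0.110 = 9127 d.
K_eq = L / Σ(b_i/K_i) = 22.26 / 9127 = 0.002439 m/day.
Q = K_eq · A · (Δh/L) = 0.002439 × 286 × (14.4/22.26) = 0.4512 m³/day.

0.451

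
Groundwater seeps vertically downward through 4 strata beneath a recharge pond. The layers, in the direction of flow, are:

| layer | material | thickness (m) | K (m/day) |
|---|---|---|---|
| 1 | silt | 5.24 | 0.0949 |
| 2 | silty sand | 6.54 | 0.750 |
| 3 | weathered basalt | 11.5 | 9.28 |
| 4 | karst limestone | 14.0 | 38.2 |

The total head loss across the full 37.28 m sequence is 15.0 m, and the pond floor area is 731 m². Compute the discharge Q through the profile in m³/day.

167

Flow is perpendicular to layering, so the layers act in series and the equivalent K is the thickness-weighted harmonic mean.
Total thickness L = 5.24 + 6.54 + 11.5 + 14.0 = 37.28 m.
Σ(b_i/K_i) = 5.24/0.0949 + 6.54/0.750 + 11.5/9.28 + 14.0/38.2 = 65.54 d.
K_eq = L / Σ(b_i/K_i) = 37.28 / 65.54 = 0.5688 m/day.
Q = K_eq · A · (Δh/L) = 0.5688 × 731 × (15.0/37.28) = 167.3 m³/day.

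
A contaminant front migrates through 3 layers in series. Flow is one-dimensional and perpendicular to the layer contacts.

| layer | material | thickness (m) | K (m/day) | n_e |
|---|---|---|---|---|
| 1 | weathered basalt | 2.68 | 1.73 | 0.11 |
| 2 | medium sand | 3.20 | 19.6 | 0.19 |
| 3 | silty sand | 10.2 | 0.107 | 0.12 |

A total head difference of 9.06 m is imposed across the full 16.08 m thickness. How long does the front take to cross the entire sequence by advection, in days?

22.8

With flow normal to the layers, continuity requires the same specific discharge q through every layer.
Σ(b_i/K_i) = 2.68/1.73 + 3.20/19.6 + 10.2/0.107 = 97.04 d.
q = Δh / Σ(b_i/K_i) = 9.06 / 97.04 = 0.09336 m/day.
In each layer the seepage velocity is v_i = q/n_i, so the layer transit time is t_i = b_i·n_i / q:
  layer 1 (weathered basalt): t_1 = 2.68 × 0.11 / 0.09336 = 3.158 d
  layer 2 (medium sand): t_2 = 3.20 × 0.19 / 0.09336 = 6.512 d
  layer 3 (silty sand): t_3 = 10.2 × 0.12 / 0.09336 = 13.11 d
Total t = Σ t_i = 22.78 days.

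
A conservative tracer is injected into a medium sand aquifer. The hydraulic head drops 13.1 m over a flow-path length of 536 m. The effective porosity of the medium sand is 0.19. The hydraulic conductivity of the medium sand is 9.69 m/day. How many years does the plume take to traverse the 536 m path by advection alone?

Hydraulic gradient i = Δh / L = 13.1 / 536 = 0.02444.
Darcy flux q = K · i = 9.690 × 0.02444 = 0.2368 m/day.
Seepage velocity v = q / n_e = 0.2368 / 0.19 = 1.246 m/day.
Travel time t = L / v = 536 / 1.246 = 430.0 days = 1.177 years.

1.18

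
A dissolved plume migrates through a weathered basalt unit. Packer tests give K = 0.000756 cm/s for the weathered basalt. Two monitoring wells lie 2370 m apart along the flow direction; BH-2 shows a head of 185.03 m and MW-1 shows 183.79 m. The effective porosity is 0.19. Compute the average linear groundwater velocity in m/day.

Convert K: 0.000756 cm/s × 864 = 0.6532 m/day.
Hydraulic gradient i = (185.03 − 183.79) / 2370 = 1.24 / 2370 = 0.0005232.
Darcy flux q = K · i = 0.6532 × 0.0005232 = 0.0003418 m/day.
Seepage velocity v = q / n_e = 0.0003418 / 0.19 = 0.001799 m/day.

0.00180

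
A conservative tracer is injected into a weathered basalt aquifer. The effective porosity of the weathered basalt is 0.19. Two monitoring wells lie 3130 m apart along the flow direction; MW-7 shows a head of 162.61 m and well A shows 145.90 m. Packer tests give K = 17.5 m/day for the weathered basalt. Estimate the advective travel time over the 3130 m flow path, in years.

17.4

Hydraulic gradient i = (162.61 − 145.90) / 3130 = 16.71 / 3130 = 0.005339.
Darcy flux q = K · i = 17.50 × 0.005339 = 0.09343 m/day.
Seepage velocity v = q / n_e = 0.09343 / 0.19 = 0.4917 m/day.
Travel time t = L / v = 3130 / 0.4917 = 6365 days = 17.43 years.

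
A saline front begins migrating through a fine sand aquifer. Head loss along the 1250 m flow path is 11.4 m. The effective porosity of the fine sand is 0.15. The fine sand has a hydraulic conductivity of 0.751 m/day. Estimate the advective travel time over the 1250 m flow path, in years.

Hydraulic gradient i = Δh / L = 11.4 / 1250 = 0.009120.
Darcy flux q = K · i = 0.7510 × 0.009120 = 0.006849 m/day.
Seepage velocity v = q / n_e = 0.006849 / 0.15 = 0.04566 m/day.
Travel time t = L / v = 1250 / 0.04566 = 27376 days = 74.95 years.

75.0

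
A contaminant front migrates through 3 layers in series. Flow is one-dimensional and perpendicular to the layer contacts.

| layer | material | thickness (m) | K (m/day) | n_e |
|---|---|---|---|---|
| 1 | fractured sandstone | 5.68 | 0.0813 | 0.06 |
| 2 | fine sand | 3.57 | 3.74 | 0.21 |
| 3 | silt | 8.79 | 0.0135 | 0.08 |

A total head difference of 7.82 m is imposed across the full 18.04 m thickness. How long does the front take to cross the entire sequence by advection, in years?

With flow normal to the layers, continuity requires the same specific discharge q through every layer.
Σ(b_i/K_i) = 5.68/0.0813 + 3.57/3.74 + 8.79/0.0135 = 721.9 d.
q = Δh / Σ(b_i/K_i) = 7.82 / 721.9 = 0.01083 m/day.
In each layer the seepage velocity is v_i = q/n_i, so the layer transit time is t_i = b_i·n_i / q:
  layer 1 (fractured sandstone): t_1 = 5.68 × 0.06 / 0.01083 = 31.46 d
  layer 2 (fine sand): t_2 = 3.57 × 0.21 / 0.01083 = 69.21 d
  layer 3 (silt): t_3 = 8.79 × 0.08 / 0.01083 = 64.92 d
Total t = Σ t_i = 165.6 days = 0.4534 years.

0.453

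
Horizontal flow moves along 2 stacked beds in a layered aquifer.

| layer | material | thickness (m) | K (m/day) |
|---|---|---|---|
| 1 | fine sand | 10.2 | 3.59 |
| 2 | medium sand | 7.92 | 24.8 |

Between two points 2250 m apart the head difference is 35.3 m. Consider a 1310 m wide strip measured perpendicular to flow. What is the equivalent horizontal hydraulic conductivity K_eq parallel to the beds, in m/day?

Flow is parallel to layering, so each bed carries its own Darcy discharge and the transmissivities add.
Σ(K_i·b_i) = 3.59×10.2 + 24.8×7.92 = 233.0 m²/day.
Total thickness b = 18.12 m, so K_eq = Σ(K_i·b_i)/b = 12.86 m/day.

12.9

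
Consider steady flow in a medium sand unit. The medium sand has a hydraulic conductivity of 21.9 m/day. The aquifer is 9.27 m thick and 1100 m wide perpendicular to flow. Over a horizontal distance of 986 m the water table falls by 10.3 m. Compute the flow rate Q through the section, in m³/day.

Cross-sectional area A = 1100 × 9.27 = 10197 m².
Hydraulic gradient i = Δh / L = 10.3 / 986 = 0.01045.
Darcy's law: Q = K · A · i = 21.90 × 10197 × 0.01045 = 2333 m³/day.

2330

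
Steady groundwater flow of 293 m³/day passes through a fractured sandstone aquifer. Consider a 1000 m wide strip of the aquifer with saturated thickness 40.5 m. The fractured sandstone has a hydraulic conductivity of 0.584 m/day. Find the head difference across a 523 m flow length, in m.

Cross-sectional area A = 1000 × 40.5 = 40500 m².
From Q = K·A·i, i = Q / (K·A) = 293 / (0.5840 × 40500) = 0.01239.
Head loss Δh = i · L = 0.01239 × 523 = 6.479 m.

6.48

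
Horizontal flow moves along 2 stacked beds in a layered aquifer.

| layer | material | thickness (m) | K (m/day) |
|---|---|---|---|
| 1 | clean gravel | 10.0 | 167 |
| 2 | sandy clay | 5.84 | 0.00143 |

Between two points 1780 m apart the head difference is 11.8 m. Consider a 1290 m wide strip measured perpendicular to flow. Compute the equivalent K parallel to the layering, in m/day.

105

Flow is parallel to layering, so each bed carries its own Darcy discharge and the transmissivities add.
Σ(K_i·b_i) = 167×10.0 + 0.00143×5.84 = 1670 m²/day.
Total thickness b = 15.84 m, so K_eq = Σ(K_i·b_i)/b = 105.4 m/day.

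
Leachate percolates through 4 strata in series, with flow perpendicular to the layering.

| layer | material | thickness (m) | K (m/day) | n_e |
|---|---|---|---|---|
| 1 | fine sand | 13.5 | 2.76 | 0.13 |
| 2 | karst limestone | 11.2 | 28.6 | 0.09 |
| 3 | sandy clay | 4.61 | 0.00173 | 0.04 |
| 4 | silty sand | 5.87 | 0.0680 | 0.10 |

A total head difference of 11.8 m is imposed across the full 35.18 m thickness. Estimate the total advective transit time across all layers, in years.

With flow normal to the layers, continuity requires the same specific discharge q through every layer.
Σ(b_i/K_i) = 13.5/2.76 + 11.2/28.6 + 4.61/0.00173 + 5.87/0.0680 = 2756 d.
q = Δh / Σ(b_i/K_i) = 11.8 / 2756 = 0.004281 m/day.
In each layer the seepage velocity is v_i = q/n_i, so the layer transit time is t_i = b_i·n_i / q:
  layer 1 (fine sand): t_1 = 13.5 × 0.13 / 0.004281 = 409.9 d
  layer 2 (karst limestone): t_2 = 11.2 × 0.09 / 0.004281 = 235.5 d
  layer 3 (sandy clay): t_3 = 4.61 × 0.04 / 0.004281 = 43.07 d
  layer 4 (silty sand): t_4 = 5.87 × 0.10 / 0.004281 = 137.1 d
Total t = Σ t_i = 825.6 days = 2.260 years.

2.26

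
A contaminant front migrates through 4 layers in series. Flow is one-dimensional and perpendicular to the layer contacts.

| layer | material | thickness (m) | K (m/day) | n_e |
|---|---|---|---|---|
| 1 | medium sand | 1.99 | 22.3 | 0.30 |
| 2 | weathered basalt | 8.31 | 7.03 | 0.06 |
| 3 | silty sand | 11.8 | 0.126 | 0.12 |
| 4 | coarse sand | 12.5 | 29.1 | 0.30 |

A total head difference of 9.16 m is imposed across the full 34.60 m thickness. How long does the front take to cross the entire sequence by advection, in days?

With flow normal to the layers, continuity requires the same specific discharge q through every layer.
Σ(b_i/K_i) = 1.99/22.3 + 8.31/7.03 + 11.8/0.126 + 12.5/29.1 = 95.35 d.
q = Δh / Σ(b_i/K_i) = 9.16 / 95.35 = 0.09607 m/day.
In each layer the seepage velocity is v_i = q/n_i, so the layer transit time is t_i = b_i·n_i / q:
  layer 1 (medium sand): t_1 = 1.99 × 0.30 / 0.09607 = 6.215 d
  layer 2 (weathered basalt): t_2 = 8.31 × 0.06 / 0.09607 = 5.190 d
  layer 3 (silty sand): t_3 = 11.8 × 0.12 / 0.09607 = 14.74 d
  layer 4 (coarse sand): t_4 = 12.5 × 0.30 / 0.09607 = 39.04 d
Total t = Σ t_i = 65.18 days.

65.2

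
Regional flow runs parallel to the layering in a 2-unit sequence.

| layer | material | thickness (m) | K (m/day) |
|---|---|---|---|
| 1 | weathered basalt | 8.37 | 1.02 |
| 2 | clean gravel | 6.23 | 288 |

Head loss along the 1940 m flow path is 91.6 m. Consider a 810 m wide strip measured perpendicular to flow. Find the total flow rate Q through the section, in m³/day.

68900

Flow is parallel to layering, so each bed carries its own Darcy discharge and the transmissivities add.
Σ(K_i·b_i) = 1.02×8.37 + 288×6.23 = 1803 m²/day.
Hydraulic gradient i = Δh / L = 91.6 / 1940 = 0.04722.
Q = Σ(K_i·b_i) · W · i = 1803 × 810 × 0.04722 = 68948 m³/day.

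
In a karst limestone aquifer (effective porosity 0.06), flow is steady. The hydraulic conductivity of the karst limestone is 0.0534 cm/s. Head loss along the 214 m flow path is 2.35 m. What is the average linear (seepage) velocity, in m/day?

8.44

Convert K: 0.0534 cm/s × 864 = 46.14 m/day.
Hydraulic gradient i = Δh / L = 2.35 / 214 = 0.01098.
Darcy flux q = K · i = 46.14 × 0.01098 = 0.5067 m/day.
Seepage velocity v = q / n_e = 0.5067 / 0.06 = 8.444 m/day.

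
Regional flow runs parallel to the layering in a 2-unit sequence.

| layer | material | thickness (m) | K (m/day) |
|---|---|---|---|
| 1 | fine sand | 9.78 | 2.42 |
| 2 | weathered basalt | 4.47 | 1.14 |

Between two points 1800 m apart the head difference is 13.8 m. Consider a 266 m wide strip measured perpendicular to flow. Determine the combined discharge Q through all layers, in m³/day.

Flow is parallel to layering, so each bed carries its own Darcy discharge and the transmissivities add.
Σ(K_i·b_i) = 2.42×9.78 + 1.14×4.47 = 28.76 m²/day.
Hydraulic gradient i = Δh / L = 13.8 / 1800 = 0.007667.
Q = Σ(K_i·b_i) · W · i = 28.76 × 266 × 0.007667 = 58.66 m³/day.

58.7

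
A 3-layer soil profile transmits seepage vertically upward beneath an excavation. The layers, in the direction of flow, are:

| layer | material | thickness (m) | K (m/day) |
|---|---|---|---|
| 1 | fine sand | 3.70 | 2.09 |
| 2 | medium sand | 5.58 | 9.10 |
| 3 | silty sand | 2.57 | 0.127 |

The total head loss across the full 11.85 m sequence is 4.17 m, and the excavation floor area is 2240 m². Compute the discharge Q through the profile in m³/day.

413

Flow is perpendicular to layering, so the layers act in series and the equivalent K is the thickness-weighted harmonic mean.
Total thickness L = 3.70 + 5.58 + 2.57 = 11.85 m.
Σ(b_i/K_i) = 3.70/2.09 + 5.58/9.10 + 2.57/0.127 = 22.62 d.
K_eq = L / Σ(b_i/K_i) = 11.85 / 22.62 = 0.5239 m/day.
Q = K_eq · A · (Δh/L) = 0.5239 × 2240 × (4.17/11.85) = 412.9 m³/day.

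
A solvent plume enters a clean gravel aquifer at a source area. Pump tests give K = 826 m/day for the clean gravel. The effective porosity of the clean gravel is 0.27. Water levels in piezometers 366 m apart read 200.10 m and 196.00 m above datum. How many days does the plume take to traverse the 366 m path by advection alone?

10.7

Hydraulic gradient i = (200.10 − 196.00) / 366 = 4.1 / 366 = 0.01120.
Darcy flux q = K · i = 826.0 × 0.01120 = 9.253 m/day.
Seepage velocity v = q / n_e = 9.253 / 0.27 = 34.27 m/day.
Travel time t = L / v = 366 / 34.27 = 10.68 days.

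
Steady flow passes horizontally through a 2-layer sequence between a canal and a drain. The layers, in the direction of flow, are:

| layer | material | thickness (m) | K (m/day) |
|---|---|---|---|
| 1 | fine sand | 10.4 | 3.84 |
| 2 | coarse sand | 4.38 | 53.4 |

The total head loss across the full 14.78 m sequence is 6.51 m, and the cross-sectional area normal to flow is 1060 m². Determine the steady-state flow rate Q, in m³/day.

2470

Flow is perpendicular to layering, so the layers act in series and the equivalent K is the thickness-weighted harmonic mean.
Total thickness L = 10.4 + 4.38 = 14.78 m.
Σ(b_i/K_i) = 10.4/3.84 + 4.38/53.4 = 2.790 d.
K_eq = L / Σ(b_i/K_i) = 14.78 / 2.790 = 5.297 m/day.
Q = K_eq · A · (Δh/L) = 5.297 × 1060 × (6.51/14.78) = 2473 m³/day.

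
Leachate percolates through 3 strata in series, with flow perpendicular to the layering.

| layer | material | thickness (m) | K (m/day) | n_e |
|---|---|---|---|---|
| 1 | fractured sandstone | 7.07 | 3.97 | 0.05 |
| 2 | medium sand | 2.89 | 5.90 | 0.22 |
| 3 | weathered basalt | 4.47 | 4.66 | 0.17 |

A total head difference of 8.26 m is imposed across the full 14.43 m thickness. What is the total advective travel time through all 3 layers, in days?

With flow normal to the layers, continuity requires the same specific discharge q through every layer.
Σ(b_i/K_i) = 7.07/3.97 + 2.89/5.90 + 4.47/4.66 = 3.230 d.
q = Δh / Σ(b_i/K_i) = 8.26 / 3.230 = 2.557 m/day.
In each layer the seepage velocity is v_i = q/n_i, so the layer transit time is t_i = b_i·n_i / q:
  layer 1 (fractured sandstone): t_1 = 7.07 × 0.05 / 2.557 = 0.1382 d
  layer 2 (medium sand): t_2 = 2.89 × 0.22 / 2.557 = 0.2486 d
  layer 3 (weathered basalt): t_3 = 4.47 × 0.17 / 2.557 = 0.2971 d
Total t = Σ t_i = 0.6840 days.

0.684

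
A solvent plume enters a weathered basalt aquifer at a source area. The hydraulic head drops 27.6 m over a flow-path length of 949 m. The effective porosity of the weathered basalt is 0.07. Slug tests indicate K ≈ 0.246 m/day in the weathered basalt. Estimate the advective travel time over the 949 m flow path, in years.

Hydraulic gradient i = Δh / L = 27.6 / 949 = 0.02908.
Darcy flux q = K · i = 0.2460 × 0.02908 = 0.007154 m/day.
Seepage velocity v = q / n_e = 0.007154 / 0.07 = 0.1022 m/day.
Travel time t = L / v = 949 / 0.1022 = 9285 days = 25.42 years.

25.4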